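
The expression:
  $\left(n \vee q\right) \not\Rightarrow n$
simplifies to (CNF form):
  $q \wedge \neg n$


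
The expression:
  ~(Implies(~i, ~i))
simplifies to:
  False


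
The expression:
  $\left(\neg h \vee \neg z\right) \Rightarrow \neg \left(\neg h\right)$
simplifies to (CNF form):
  $h$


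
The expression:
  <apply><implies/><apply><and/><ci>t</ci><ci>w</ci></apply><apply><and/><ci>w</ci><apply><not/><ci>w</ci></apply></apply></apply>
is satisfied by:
  {w: False, t: False}
  {t: True, w: False}
  {w: True, t: False}


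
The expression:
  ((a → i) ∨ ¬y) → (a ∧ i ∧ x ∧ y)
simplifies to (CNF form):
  a ∧ y ∧ (x ∨ ¬i)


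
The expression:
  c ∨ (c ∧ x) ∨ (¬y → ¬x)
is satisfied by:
  {y: True, c: True, x: False}
  {y: True, c: False, x: False}
  {c: True, y: False, x: False}
  {y: False, c: False, x: False}
  {y: True, x: True, c: True}
  {y: True, x: True, c: False}
  {x: True, c: True, y: False}


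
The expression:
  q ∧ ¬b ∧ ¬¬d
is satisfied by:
  {d: True, q: True, b: False}


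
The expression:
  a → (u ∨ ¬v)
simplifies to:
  u ∨ ¬a ∨ ¬v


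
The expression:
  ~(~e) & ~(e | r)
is never true.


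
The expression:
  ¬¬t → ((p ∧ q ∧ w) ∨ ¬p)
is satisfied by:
  {w: True, q: True, p: False, t: False}
  {w: True, q: False, p: False, t: False}
  {q: True, w: False, p: False, t: False}
  {w: False, q: False, p: False, t: False}
  {t: True, w: True, q: True, p: False}
  {t: True, w: True, q: False, p: False}
  {t: True, q: True, w: False, p: False}
  {t: True, q: False, w: False, p: False}
  {w: True, p: True, q: True, t: False}
  {w: True, p: True, q: False, t: False}
  {p: True, q: True, w: False, t: False}
  {p: True, w: False, q: False, t: False}
  {t: True, w: True, p: True, q: True}


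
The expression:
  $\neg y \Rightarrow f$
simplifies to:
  $f \vee y$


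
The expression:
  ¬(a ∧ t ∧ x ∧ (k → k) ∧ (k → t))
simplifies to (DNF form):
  ¬a ∨ ¬t ∨ ¬x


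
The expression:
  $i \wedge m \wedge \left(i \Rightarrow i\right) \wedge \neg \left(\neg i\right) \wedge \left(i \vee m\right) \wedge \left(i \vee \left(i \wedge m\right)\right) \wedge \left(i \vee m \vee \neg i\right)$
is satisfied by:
  {m: True, i: True}


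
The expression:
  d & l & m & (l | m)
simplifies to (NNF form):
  d & l & m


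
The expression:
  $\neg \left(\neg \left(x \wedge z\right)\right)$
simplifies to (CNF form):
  $x \wedge z$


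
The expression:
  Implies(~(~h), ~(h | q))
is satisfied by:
  {h: False}


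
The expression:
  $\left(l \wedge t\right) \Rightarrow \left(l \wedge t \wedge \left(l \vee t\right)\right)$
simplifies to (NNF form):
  $\text{True}$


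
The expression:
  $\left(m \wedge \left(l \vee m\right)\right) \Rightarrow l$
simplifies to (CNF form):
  $l \vee \neg m$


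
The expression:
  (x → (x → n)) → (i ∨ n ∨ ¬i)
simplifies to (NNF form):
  True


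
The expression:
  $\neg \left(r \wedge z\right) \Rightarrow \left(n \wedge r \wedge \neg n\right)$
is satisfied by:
  {r: True, z: True}


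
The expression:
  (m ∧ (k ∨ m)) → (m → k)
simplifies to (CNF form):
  k ∨ ¬m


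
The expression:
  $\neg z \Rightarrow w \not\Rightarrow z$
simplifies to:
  $w \vee z$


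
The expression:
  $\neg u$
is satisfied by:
  {u: False}


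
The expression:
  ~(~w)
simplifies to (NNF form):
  w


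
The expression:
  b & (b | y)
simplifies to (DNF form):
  b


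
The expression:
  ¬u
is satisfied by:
  {u: False}


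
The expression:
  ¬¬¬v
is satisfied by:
  {v: False}


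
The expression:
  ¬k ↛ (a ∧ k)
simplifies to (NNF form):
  ¬k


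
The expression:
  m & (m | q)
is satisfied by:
  {m: True}


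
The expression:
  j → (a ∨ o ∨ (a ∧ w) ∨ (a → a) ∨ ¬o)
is always true.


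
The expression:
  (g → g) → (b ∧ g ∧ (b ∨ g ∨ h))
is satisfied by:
  {b: True, g: True}


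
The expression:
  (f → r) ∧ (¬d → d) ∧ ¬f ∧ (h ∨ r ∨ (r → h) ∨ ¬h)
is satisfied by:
  {d: True, f: False}


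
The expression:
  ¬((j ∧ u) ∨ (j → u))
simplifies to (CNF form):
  j ∧ ¬u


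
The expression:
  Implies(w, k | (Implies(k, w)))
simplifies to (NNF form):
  True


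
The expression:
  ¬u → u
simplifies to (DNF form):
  u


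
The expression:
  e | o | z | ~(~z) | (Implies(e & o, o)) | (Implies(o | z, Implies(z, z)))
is always true.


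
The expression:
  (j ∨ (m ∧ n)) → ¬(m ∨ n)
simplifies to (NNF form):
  (¬j ∧ ¬m) ∨ (¬j ∧ ¬n) ∨ (¬m ∧ ¬n)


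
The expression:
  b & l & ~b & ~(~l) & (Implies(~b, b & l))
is never true.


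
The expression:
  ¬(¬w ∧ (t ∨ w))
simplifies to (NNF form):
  w ∨ ¬t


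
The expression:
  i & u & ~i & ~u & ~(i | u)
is never true.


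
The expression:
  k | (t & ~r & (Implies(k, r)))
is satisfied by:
  {k: True, t: True, r: False}
  {k: True, t: False, r: False}
  {r: True, k: True, t: True}
  {r: True, k: True, t: False}
  {t: True, r: False, k: False}


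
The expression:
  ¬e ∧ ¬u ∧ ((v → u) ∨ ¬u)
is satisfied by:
  {u: False, e: False}


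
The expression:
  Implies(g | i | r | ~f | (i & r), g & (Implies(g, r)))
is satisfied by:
  {r: True, g: True, f: True, i: False}
  {r: True, g: True, f: False, i: False}
  {r: True, g: True, i: True, f: True}
  {r: True, g: True, i: True, f: False}
  {f: True, r: False, i: False, g: False}


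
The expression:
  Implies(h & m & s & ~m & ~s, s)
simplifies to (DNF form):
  True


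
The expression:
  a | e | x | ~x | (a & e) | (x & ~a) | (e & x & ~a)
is always true.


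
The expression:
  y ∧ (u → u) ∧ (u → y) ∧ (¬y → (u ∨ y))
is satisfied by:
  {y: True}


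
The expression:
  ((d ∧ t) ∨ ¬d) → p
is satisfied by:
  {p: True, d: True, t: False}
  {p: True, d: False, t: False}
  {t: True, p: True, d: True}
  {t: True, p: True, d: False}
  {d: True, t: False, p: False}


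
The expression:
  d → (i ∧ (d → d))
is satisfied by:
  {i: True, d: False}
  {d: False, i: False}
  {d: True, i: True}


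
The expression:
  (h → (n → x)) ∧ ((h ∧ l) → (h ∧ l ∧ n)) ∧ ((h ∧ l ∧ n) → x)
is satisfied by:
  {x: True, l: False, h: False, n: False}
  {n: False, l: False, x: False, h: False}
  {n: True, x: True, l: False, h: False}
  {n: True, l: False, x: False, h: False}
  {x: True, l: True, n: False, h: False}
  {l: True, n: False, x: False, h: False}
  {n: True, x: True, l: True, h: False}
  {n: True, l: True, x: False, h: False}
  {h: True, x: True, n: False, l: False}
  {h: True, n: False, l: False, x: False}
  {h: True, x: True, n: True, l: False}
  {n: True, h: True, x: True, l: True}


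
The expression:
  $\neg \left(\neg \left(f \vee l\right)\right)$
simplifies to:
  $f \vee l$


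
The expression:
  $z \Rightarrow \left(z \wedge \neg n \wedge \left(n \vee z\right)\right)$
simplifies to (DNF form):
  $\neg n \vee \neg z$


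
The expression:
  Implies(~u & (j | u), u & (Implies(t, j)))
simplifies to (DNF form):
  u | ~j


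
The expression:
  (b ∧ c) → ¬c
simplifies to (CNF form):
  ¬b ∨ ¬c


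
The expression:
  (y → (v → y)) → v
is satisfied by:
  {v: True}


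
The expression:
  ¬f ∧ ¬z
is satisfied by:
  {z: False, f: False}


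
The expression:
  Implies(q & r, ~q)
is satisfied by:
  {q: False, r: False}
  {r: True, q: False}
  {q: True, r: False}


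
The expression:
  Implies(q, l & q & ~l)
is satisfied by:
  {q: False}


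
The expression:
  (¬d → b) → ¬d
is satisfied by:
  {d: False}


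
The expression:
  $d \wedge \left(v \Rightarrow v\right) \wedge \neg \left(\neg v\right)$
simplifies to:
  $d \wedge v$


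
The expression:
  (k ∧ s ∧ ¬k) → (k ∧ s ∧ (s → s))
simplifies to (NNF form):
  True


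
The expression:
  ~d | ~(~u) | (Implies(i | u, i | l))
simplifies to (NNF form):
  True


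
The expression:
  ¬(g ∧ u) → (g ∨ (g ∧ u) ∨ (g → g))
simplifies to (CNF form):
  True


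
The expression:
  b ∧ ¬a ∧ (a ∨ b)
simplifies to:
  b ∧ ¬a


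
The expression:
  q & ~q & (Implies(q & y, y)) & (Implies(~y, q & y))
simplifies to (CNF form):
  False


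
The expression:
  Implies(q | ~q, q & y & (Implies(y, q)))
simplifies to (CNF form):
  q & y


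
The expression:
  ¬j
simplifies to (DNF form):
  ¬j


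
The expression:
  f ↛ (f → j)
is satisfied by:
  {f: True, j: False}


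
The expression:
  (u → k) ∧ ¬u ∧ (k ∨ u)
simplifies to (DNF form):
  k ∧ ¬u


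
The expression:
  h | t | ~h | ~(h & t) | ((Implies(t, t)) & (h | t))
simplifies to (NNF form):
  True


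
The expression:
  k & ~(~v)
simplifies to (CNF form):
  k & v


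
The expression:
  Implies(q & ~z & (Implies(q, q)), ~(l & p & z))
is always true.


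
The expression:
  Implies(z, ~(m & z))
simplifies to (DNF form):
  ~m | ~z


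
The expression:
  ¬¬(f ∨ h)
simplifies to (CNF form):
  f ∨ h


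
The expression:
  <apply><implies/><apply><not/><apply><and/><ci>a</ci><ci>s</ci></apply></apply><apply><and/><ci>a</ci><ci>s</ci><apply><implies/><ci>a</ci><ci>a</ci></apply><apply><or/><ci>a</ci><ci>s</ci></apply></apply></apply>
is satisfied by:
  {a: True, s: True}


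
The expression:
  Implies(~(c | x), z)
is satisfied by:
  {x: True, z: True, c: True}
  {x: True, z: True, c: False}
  {x: True, c: True, z: False}
  {x: True, c: False, z: False}
  {z: True, c: True, x: False}
  {z: True, c: False, x: False}
  {c: True, z: False, x: False}


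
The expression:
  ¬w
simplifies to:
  ¬w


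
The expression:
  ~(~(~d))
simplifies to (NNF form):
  ~d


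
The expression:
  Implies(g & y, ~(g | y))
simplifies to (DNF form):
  ~g | ~y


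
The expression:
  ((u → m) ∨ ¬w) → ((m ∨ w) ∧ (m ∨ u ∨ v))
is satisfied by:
  {m: True, w: True, u: True, v: True}
  {m: True, w: True, u: True, v: False}
  {m: True, w: True, v: True, u: False}
  {m: True, w: True, v: False, u: False}
  {m: True, u: True, v: True, w: False}
  {m: True, u: True, v: False, w: False}
  {m: True, u: False, v: True, w: False}
  {m: True, u: False, v: False, w: False}
  {w: True, u: True, v: True, m: False}
  {w: True, u: True, v: False, m: False}
  {w: True, v: True, u: False, m: False}


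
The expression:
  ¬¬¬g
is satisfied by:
  {g: False}


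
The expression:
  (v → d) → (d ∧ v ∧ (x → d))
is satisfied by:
  {v: True}


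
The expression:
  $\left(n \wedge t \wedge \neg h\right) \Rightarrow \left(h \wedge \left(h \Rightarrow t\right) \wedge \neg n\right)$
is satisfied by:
  {h: True, t: False, n: False}
  {h: False, t: False, n: False}
  {n: True, h: True, t: False}
  {n: True, h: False, t: False}
  {t: True, h: True, n: False}
  {t: True, h: False, n: False}
  {t: True, n: True, h: True}


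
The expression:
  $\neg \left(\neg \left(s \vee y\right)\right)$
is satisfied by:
  {y: True, s: True}
  {y: True, s: False}
  {s: True, y: False}


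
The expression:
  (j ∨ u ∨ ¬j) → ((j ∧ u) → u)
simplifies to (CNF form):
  True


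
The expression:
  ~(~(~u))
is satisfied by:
  {u: False}


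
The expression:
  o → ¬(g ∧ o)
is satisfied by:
  {g: False, o: False}
  {o: True, g: False}
  {g: True, o: False}


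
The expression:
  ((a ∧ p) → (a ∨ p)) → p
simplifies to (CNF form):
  p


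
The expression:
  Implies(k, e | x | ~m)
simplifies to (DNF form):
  e | x | ~k | ~m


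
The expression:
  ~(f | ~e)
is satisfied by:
  {e: True, f: False}


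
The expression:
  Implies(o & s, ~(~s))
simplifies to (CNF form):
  True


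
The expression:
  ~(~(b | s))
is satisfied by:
  {b: True, s: True}
  {b: True, s: False}
  {s: True, b: False}


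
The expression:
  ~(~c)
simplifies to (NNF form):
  c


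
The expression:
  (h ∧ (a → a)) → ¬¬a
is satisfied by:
  {a: True, h: False}
  {h: False, a: False}
  {h: True, a: True}


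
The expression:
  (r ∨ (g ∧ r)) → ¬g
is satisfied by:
  {g: False, r: False}
  {r: True, g: False}
  {g: True, r: False}


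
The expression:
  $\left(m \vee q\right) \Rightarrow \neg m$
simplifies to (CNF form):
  $\neg m$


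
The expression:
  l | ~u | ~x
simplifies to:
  l | ~u | ~x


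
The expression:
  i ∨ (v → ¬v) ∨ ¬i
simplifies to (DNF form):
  True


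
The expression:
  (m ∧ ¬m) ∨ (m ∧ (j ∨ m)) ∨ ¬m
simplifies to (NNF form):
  True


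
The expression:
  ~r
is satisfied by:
  {r: False}


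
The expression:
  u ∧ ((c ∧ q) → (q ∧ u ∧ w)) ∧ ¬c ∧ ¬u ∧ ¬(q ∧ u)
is never true.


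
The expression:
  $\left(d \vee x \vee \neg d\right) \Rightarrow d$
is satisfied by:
  {d: True}


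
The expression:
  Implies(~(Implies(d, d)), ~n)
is always true.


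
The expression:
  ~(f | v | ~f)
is never true.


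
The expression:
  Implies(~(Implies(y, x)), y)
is always true.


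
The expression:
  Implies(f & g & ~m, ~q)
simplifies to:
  m | ~f | ~g | ~q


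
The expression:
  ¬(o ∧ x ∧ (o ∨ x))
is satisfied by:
  {o: False, x: False}
  {x: True, o: False}
  {o: True, x: False}


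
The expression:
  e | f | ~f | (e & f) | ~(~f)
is always true.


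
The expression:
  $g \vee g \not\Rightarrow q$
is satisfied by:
  {g: True}


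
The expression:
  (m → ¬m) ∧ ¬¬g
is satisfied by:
  {g: True, m: False}


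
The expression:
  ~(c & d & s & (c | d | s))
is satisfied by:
  {s: False, c: False, d: False}
  {d: True, s: False, c: False}
  {c: True, s: False, d: False}
  {d: True, c: True, s: False}
  {s: True, d: False, c: False}
  {d: True, s: True, c: False}
  {c: True, s: True, d: False}


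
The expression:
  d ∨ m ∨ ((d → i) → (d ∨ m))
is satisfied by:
  {d: True, m: True}
  {d: True, m: False}
  {m: True, d: False}


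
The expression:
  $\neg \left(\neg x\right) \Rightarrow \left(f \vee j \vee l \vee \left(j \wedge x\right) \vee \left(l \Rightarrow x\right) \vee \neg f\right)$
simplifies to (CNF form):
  $\text{True}$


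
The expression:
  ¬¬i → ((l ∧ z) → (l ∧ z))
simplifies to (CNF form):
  True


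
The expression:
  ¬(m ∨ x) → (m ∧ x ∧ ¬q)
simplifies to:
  m ∨ x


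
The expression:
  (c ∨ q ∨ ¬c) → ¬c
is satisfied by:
  {c: False}


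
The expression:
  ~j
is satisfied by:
  {j: False}


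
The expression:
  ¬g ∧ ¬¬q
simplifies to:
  q ∧ ¬g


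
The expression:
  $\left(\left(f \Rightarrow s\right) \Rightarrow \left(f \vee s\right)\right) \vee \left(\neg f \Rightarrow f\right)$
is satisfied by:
  {s: True, f: True}
  {s: True, f: False}
  {f: True, s: False}


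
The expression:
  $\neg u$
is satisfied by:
  {u: False}


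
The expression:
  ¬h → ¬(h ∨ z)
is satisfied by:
  {h: True, z: False}
  {z: False, h: False}
  {z: True, h: True}


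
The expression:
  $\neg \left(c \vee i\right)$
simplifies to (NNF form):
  $\neg c \wedge \neg i$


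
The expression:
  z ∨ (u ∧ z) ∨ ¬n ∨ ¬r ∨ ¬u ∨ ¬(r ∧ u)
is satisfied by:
  {z: True, u: False, n: False, r: False}
  {r: False, u: False, z: False, n: False}
  {r: True, z: True, u: False, n: False}
  {r: True, u: False, z: False, n: False}
  {n: True, z: True, r: False, u: False}
  {n: True, r: False, u: False, z: False}
  {n: True, r: True, z: True, u: False}
  {n: True, r: True, u: False, z: False}
  {z: True, u: True, n: False, r: False}
  {u: True, n: False, z: False, r: False}
  {r: True, u: True, z: True, n: False}
  {r: True, u: True, n: False, z: False}
  {z: True, u: True, n: True, r: False}
  {u: True, n: True, r: False, z: False}
  {r: True, u: True, n: True, z: True}


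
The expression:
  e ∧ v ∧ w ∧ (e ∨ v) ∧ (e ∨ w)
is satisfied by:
  {e: True, w: True, v: True}


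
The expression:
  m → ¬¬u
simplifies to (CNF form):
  u ∨ ¬m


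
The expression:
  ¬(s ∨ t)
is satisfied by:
  {t: False, s: False}


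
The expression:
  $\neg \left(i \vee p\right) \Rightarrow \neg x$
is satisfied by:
  {i: True, p: True, x: False}
  {i: True, p: False, x: False}
  {p: True, i: False, x: False}
  {i: False, p: False, x: False}
  {i: True, x: True, p: True}
  {i: True, x: True, p: False}
  {x: True, p: True, i: False}


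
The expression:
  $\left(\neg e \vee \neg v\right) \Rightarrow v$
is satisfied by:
  {v: True}


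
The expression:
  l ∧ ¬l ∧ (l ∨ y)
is never true.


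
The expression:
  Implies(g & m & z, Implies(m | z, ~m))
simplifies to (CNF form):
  ~g | ~m | ~z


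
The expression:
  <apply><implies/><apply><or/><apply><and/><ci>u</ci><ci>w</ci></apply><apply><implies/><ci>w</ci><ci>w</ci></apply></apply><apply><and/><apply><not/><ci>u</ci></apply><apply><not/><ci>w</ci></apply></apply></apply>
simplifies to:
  <apply><and/><apply><not/><ci>u</ci></apply><apply><not/><ci>w</ci></apply></apply>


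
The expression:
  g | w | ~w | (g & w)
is always true.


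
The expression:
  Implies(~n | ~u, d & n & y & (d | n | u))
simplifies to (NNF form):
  n & (d | u) & (u | y)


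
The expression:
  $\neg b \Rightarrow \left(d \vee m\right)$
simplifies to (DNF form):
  $b \vee d \vee m$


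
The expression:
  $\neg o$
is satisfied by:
  {o: False}


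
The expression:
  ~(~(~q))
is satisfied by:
  {q: False}


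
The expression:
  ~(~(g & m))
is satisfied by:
  {m: True, g: True}


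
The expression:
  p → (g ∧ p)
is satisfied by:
  {g: True, p: False}
  {p: False, g: False}
  {p: True, g: True}


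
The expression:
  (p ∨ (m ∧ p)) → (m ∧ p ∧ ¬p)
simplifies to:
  ¬p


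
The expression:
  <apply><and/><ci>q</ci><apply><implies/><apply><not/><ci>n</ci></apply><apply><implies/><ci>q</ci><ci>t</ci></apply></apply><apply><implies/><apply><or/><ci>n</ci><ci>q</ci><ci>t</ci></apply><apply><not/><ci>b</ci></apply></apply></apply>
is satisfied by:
  {q: True, n: True, t: True, b: False}
  {q: True, n: True, t: False, b: False}
  {q: True, t: True, n: False, b: False}


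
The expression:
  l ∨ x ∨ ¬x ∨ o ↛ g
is always true.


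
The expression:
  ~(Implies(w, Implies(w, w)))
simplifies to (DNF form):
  False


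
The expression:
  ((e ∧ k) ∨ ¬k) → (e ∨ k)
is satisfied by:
  {k: True, e: True}
  {k: True, e: False}
  {e: True, k: False}


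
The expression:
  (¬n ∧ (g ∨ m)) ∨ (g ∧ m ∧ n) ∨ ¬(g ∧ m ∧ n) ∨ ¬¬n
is always true.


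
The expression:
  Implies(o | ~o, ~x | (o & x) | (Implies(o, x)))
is always true.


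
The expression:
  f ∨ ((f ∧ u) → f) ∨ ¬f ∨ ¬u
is always true.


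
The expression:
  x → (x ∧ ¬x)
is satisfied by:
  {x: False}


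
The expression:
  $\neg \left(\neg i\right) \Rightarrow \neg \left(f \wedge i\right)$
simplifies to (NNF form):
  $\neg f \vee \neg i$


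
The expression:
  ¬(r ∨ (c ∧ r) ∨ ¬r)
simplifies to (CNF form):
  False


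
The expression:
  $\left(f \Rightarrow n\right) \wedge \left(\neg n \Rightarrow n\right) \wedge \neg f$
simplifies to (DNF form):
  $n \wedge \neg f$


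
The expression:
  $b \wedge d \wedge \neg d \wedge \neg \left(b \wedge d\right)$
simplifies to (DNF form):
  $\text{False}$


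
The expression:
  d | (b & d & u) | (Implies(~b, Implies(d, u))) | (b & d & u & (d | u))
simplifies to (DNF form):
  True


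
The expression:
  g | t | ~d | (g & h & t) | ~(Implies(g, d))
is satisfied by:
  {t: True, g: True, d: False}
  {t: True, g: False, d: False}
  {g: True, t: False, d: False}
  {t: False, g: False, d: False}
  {d: True, t: True, g: True}
  {d: True, t: True, g: False}
  {d: True, g: True, t: False}


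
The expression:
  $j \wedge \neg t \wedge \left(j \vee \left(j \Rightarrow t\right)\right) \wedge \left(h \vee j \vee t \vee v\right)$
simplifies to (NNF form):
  $j \wedge \neg t$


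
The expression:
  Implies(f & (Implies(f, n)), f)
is always true.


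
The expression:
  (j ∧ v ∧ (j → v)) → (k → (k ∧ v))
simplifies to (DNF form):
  True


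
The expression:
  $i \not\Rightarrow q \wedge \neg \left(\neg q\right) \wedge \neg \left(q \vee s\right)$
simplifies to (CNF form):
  $\text{False}$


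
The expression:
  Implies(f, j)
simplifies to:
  j | ~f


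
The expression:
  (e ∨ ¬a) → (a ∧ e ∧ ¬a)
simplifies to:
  a ∧ ¬e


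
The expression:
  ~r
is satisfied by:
  {r: False}


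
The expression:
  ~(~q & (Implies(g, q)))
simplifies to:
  g | q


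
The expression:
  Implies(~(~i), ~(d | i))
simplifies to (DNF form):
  ~i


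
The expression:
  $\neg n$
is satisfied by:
  {n: False}


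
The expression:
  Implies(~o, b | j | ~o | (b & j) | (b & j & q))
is always true.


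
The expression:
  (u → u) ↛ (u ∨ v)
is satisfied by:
  {u: False, v: False}


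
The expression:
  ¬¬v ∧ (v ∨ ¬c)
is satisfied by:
  {v: True}


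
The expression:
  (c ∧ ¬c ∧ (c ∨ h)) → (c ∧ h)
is always true.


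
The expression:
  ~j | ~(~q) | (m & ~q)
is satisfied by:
  {q: True, m: True, j: False}
  {q: True, m: False, j: False}
  {m: True, q: False, j: False}
  {q: False, m: False, j: False}
  {j: True, q: True, m: True}
  {j: True, q: True, m: False}
  {j: True, m: True, q: False}


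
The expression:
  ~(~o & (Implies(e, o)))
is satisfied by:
  {o: True, e: True}
  {o: True, e: False}
  {e: True, o: False}


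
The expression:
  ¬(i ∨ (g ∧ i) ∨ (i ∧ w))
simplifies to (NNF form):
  ¬i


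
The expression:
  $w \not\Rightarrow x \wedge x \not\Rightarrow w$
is never true.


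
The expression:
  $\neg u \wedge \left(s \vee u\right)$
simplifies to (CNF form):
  $s \wedge \neg u$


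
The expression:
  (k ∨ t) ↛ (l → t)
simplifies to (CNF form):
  k ∧ l ∧ ¬t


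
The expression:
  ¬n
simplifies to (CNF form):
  ¬n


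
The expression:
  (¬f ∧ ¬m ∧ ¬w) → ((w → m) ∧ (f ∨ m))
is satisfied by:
  {m: True, w: True, f: True}
  {m: True, w: True, f: False}
  {m: True, f: True, w: False}
  {m: True, f: False, w: False}
  {w: True, f: True, m: False}
  {w: True, f: False, m: False}
  {f: True, w: False, m: False}


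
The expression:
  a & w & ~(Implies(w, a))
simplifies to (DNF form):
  False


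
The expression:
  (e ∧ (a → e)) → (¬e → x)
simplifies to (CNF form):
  True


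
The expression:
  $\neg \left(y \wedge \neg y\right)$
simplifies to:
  $\text{True}$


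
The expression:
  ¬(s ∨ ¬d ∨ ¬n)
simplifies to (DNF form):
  d ∧ n ∧ ¬s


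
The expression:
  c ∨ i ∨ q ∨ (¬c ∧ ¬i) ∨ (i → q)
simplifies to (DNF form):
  True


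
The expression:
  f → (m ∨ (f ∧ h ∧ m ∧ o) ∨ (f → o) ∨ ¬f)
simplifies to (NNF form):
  m ∨ o ∨ ¬f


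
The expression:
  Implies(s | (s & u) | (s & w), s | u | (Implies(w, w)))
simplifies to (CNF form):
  True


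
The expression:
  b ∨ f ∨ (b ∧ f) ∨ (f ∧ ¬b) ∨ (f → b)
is always true.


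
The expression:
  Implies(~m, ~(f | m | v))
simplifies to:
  m | (~f & ~v)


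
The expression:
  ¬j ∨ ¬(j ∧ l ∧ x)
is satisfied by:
  {l: False, x: False, j: False}
  {j: True, l: False, x: False}
  {x: True, l: False, j: False}
  {j: True, x: True, l: False}
  {l: True, j: False, x: False}
  {j: True, l: True, x: False}
  {x: True, l: True, j: False}


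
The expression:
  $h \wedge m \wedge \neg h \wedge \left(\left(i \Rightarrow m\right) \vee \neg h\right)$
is never true.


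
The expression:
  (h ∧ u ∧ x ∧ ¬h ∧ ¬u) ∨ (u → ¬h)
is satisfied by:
  {h: False, u: False}
  {u: True, h: False}
  {h: True, u: False}


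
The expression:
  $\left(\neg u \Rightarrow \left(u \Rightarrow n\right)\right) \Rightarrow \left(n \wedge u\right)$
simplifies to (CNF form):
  $n \wedge u$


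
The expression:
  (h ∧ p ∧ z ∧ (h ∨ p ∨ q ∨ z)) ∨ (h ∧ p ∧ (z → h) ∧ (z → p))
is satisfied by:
  {h: True, p: True}


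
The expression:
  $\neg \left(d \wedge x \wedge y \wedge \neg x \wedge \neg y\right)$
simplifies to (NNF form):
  $\text{True}$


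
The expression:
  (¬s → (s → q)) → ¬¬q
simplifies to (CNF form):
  q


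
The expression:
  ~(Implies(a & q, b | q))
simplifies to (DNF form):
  False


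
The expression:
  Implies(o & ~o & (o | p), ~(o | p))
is always true.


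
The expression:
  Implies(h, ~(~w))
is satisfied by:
  {w: True, h: False}
  {h: False, w: False}
  {h: True, w: True}


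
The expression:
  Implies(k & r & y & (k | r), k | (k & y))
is always true.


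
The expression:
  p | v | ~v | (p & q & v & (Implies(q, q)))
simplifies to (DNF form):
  True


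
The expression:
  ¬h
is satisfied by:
  {h: False}


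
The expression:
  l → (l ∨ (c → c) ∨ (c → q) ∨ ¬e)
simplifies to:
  True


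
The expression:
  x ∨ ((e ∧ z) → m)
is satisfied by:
  {x: True, m: True, e: False, z: False}
  {x: True, e: False, m: False, z: False}
  {m: True, x: False, e: False, z: False}
  {x: False, e: False, m: False, z: False}
  {z: True, x: True, m: True, e: False}
  {z: True, x: True, e: False, m: False}
  {z: True, m: True, x: False, e: False}
  {z: True, x: False, e: False, m: False}
  {x: True, e: True, m: True, z: False}
  {x: True, e: True, z: False, m: False}
  {e: True, m: True, z: False, x: False}
  {e: True, z: False, m: False, x: False}
  {x: True, e: True, z: True, m: True}
  {x: True, e: True, z: True, m: False}
  {e: True, z: True, m: True, x: False}


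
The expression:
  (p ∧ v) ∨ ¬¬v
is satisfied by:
  {v: True}


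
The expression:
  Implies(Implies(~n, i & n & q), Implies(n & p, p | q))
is always true.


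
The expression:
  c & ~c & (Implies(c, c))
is never true.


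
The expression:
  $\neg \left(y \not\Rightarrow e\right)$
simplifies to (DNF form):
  $e \vee \neg y$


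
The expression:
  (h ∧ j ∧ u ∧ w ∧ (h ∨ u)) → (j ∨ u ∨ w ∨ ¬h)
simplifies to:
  True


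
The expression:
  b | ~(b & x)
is always true.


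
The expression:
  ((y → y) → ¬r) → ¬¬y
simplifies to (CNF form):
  r ∨ y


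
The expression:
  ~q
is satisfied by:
  {q: False}


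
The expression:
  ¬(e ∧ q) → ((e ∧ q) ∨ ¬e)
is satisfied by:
  {q: True, e: False}
  {e: False, q: False}
  {e: True, q: True}


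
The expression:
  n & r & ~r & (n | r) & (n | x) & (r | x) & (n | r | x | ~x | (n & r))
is never true.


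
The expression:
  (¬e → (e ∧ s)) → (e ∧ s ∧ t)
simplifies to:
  (s ∧ t) ∨ ¬e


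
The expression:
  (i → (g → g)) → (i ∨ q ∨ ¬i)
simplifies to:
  True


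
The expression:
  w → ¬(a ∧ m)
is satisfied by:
  {w: False, m: False, a: False}
  {a: True, w: False, m: False}
  {m: True, w: False, a: False}
  {a: True, m: True, w: False}
  {w: True, a: False, m: False}
  {a: True, w: True, m: False}
  {m: True, w: True, a: False}


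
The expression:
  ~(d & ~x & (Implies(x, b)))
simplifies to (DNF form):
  x | ~d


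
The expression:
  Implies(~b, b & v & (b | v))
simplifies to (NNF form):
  b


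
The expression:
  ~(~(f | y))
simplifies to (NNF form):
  f | y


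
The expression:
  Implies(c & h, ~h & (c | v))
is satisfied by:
  {h: False, c: False}
  {c: True, h: False}
  {h: True, c: False}


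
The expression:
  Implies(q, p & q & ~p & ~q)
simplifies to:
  ~q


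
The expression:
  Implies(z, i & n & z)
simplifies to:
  ~z | (i & n)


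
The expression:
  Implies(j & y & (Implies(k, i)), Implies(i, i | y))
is always true.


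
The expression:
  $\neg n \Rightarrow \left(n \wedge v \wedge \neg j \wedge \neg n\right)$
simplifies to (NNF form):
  $n$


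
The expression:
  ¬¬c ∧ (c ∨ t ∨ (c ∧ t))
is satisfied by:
  {c: True}


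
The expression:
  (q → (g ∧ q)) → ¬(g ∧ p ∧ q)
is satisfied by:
  {p: False, q: False, g: False}
  {g: True, p: False, q: False}
  {q: True, p: False, g: False}
  {g: True, q: True, p: False}
  {p: True, g: False, q: False}
  {g: True, p: True, q: False}
  {q: True, p: True, g: False}


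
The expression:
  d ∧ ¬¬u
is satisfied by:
  {u: True, d: True}


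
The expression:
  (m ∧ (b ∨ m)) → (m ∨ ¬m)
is always true.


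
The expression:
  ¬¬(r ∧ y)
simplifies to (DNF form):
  r ∧ y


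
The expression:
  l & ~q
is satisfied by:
  {l: True, q: False}


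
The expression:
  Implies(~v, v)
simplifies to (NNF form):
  v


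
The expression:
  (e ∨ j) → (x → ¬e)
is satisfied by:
  {e: False, x: False}
  {x: True, e: False}
  {e: True, x: False}


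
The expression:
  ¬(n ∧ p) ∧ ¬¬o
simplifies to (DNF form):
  (o ∧ ¬n) ∨ (o ∧ ¬p)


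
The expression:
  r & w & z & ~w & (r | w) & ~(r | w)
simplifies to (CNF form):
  False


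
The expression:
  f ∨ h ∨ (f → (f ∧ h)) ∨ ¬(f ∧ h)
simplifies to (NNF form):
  True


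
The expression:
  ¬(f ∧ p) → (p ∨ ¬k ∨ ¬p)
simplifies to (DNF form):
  True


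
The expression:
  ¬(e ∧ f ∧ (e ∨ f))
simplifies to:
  ¬e ∨ ¬f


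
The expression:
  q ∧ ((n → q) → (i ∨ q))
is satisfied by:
  {q: True}


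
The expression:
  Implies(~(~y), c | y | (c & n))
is always true.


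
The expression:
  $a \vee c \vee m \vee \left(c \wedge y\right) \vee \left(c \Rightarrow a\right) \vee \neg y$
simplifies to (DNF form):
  $\text{True}$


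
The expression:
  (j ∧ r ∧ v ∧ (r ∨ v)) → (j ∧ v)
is always true.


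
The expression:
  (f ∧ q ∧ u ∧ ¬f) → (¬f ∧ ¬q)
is always true.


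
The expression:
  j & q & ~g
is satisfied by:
  {j: True, q: True, g: False}


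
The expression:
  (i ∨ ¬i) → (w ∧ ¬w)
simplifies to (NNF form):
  False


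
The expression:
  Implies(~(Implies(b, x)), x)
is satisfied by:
  {x: True, b: False}
  {b: False, x: False}
  {b: True, x: True}


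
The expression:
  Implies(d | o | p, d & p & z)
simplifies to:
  (d | ~o) & (d | ~p) & (p | ~d) & (z | ~p)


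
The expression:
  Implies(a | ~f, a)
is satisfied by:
  {a: True, f: True}
  {a: True, f: False}
  {f: True, a: False}


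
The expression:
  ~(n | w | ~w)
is never true.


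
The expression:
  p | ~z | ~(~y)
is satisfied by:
  {y: True, p: True, z: False}
  {y: True, p: False, z: False}
  {p: True, y: False, z: False}
  {y: False, p: False, z: False}
  {y: True, z: True, p: True}
  {y: True, z: True, p: False}
  {z: True, p: True, y: False}


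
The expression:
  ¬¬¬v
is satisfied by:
  {v: False}


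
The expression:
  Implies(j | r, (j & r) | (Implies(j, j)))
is always true.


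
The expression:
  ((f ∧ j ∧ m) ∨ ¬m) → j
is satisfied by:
  {m: True, j: True}
  {m: True, j: False}
  {j: True, m: False}


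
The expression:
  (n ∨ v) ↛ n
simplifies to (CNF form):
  v ∧ ¬n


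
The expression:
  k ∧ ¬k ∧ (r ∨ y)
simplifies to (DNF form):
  False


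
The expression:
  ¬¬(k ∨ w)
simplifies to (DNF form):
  k ∨ w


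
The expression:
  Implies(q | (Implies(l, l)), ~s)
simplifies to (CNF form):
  ~s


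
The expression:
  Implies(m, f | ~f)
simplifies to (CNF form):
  True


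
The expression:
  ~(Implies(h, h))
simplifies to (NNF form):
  False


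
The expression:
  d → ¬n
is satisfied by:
  {d: False, n: False}
  {n: True, d: False}
  {d: True, n: False}


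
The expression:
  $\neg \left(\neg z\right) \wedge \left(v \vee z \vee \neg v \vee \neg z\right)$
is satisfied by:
  {z: True}


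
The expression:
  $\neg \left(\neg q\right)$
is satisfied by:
  {q: True}


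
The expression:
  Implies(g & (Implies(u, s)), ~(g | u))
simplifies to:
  ~g | (u & ~s)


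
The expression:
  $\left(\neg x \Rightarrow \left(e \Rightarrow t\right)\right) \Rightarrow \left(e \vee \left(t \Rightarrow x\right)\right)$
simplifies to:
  $e \vee x \vee \neg t$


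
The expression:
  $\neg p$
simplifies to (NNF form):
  $\neg p$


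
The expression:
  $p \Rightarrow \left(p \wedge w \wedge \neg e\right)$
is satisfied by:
  {w: True, p: False, e: False}
  {w: False, p: False, e: False}
  {e: True, w: True, p: False}
  {e: True, w: False, p: False}
  {p: True, w: True, e: False}


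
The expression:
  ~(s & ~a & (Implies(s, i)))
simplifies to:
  a | ~i | ~s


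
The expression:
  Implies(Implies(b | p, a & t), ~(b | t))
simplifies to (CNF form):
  (~a | ~t) & (b | p | ~t) & (b | ~a | ~t) & (p | ~a | ~t)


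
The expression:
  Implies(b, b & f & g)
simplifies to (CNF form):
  (f | ~b) & (g | ~b)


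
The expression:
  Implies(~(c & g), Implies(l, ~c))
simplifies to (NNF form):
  g | ~c | ~l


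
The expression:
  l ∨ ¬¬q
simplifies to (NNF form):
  l ∨ q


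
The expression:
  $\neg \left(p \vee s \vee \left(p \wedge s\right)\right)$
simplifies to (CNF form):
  $\neg p \wedge \neg s$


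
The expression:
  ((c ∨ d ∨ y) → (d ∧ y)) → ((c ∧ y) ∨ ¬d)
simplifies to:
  c ∨ ¬d ∨ ¬y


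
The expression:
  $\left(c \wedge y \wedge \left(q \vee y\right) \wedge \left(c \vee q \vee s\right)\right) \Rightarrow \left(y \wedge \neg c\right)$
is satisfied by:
  {c: False, y: False}
  {y: True, c: False}
  {c: True, y: False}


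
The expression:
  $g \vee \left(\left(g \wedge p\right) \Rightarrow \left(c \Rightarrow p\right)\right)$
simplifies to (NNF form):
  $\text{True}$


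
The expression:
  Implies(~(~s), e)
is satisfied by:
  {e: True, s: False}
  {s: False, e: False}
  {s: True, e: True}


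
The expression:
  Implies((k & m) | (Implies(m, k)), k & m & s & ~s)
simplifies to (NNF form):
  m & ~k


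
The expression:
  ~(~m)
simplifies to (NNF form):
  m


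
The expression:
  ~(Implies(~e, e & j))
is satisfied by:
  {e: False}


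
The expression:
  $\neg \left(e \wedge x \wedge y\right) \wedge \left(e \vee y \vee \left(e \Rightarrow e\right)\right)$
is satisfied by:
  {e: False, y: False, x: False}
  {x: True, e: False, y: False}
  {y: True, e: False, x: False}
  {x: True, y: True, e: False}
  {e: True, x: False, y: False}
  {x: True, e: True, y: False}
  {y: True, e: True, x: False}


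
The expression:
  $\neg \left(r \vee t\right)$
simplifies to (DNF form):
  $\neg r \wedge \neg t$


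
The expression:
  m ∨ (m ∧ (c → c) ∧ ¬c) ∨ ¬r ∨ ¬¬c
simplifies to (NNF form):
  c ∨ m ∨ ¬r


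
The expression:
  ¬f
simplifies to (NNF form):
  ¬f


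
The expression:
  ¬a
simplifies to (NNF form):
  ¬a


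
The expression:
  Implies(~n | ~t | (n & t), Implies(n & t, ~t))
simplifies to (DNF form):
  ~n | ~t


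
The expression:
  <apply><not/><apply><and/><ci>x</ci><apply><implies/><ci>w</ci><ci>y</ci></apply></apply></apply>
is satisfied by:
  {w: True, y: False, x: False}
  {y: False, x: False, w: False}
  {w: True, y: True, x: False}
  {y: True, w: False, x: False}
  {x: True, w: True, y: False}


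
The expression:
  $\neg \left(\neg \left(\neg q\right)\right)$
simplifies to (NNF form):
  $\neg q$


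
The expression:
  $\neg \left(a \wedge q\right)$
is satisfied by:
  {q: False, a: False}
  {a: True, q: False}
  {q: True, a: False}


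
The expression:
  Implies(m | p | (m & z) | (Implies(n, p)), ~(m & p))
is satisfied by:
  {p: False, m: False}
  {m: True, p: False}
  {p: True, m: False}


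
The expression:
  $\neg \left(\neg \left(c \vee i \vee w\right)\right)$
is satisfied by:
  {i: True, c: True, w: True}
  {i: True, c: True, w: False}
  {i: True, w: True, c: False}
  {i: True, w: False, c: False}
  {c: True, w: True, i: False}
  {c: True, w: False, i: False}
  {w: True, c: False, i: False}


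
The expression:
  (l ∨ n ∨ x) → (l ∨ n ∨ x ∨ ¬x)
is always true.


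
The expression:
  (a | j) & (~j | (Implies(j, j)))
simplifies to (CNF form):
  a | j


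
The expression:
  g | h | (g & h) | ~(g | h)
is always true.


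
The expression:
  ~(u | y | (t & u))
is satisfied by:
  {u: False, y: False}


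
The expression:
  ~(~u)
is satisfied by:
  {u: True}


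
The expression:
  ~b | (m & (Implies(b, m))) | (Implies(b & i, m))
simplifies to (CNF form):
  m | ~b | ~i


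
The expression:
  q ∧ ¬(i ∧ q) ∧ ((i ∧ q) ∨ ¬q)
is never true.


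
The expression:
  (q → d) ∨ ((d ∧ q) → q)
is always true.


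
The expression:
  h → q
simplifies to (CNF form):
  q ∨ ¬h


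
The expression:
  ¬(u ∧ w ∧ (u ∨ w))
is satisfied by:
  {w: False, u: False}
  {u: True, w: False}
  {w: True, u: False}


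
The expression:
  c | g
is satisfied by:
  {c: True, g: True}
  {c: True, g: False}
  {g: True, c: False}


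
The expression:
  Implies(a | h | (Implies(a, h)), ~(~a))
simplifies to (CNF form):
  a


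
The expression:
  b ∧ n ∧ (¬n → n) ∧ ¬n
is never true.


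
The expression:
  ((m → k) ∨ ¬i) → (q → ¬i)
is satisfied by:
  {m: True, k: False, q: False, i: False}
  {m: False, k: False, q: False, i: False}
  {m: True, k: True, q: False, i: False}
  {k: True, m: False, q: False, i: False}
  {i: True, m: True, k: False, q: False}
  {i: True, m: False, k: False, q: False}
  {i: True, m: True, k: True, q: False}
  {i: True, k: True, m: False, q: False}
  {q: True, m: True, i: False, k: False}
  {q: True, i: False, k: False, m: False}
  {m: True, q: True, k: True, i: False}
  {q: True, k: True, i: False, m: False}
  {m: True, q: True, i: True, k: False}


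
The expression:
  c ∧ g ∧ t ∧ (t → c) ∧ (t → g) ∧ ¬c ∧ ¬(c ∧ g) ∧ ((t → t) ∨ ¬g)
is never true.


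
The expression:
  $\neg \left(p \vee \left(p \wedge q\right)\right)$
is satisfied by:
  {p: False}


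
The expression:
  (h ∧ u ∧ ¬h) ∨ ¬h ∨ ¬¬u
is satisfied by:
  {u: True, h: False}
  {h: False, u: False}
  {h: True, u: True}


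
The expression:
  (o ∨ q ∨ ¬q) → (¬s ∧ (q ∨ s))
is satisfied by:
  {q: True, s: False}


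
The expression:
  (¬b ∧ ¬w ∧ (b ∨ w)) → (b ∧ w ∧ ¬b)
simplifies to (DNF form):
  True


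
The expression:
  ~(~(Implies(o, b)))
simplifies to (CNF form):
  b | ~o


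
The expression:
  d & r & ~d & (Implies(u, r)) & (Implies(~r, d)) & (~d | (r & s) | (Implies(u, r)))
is never true.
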